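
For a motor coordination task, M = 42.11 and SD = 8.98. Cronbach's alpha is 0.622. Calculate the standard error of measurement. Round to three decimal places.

5.521

SEM = SD · √(1 − ρ) = 8.98 × √0.378 = 8.98 × 0.6148 = 5.5211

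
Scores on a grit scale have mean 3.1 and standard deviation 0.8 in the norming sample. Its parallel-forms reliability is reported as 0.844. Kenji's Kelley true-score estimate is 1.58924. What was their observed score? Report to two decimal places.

1.31

T̂ = ρX + (1 − ρ)μ  ⇒  X = (T̂ − (1 − ρ)μ) / ρ
X = (1.58924 − 0.156 × 3.1) / 0.844 = (1.58924 − 0.4836) / 0.844 = 1.10564 / 0.844 = 1.3100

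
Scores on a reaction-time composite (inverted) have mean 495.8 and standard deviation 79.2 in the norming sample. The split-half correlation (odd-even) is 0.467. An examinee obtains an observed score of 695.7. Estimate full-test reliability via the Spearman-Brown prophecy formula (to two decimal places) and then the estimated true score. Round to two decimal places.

623.74

Spearman-Brown: ρ = 2r/(1 + r) = 2(0.467)/(1 + 0.467) = 0.9340/1.467 = 0.6367 → 0.64
T̂ = 0.64(695.7) + 0.36(495.8) = 445.248 + 178.488 = 623.736 → 623.74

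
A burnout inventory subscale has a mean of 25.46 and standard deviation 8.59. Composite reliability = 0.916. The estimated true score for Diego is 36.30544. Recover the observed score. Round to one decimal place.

T̂ = ρX + (1 − ρ)μ  ⇒  X = (T̂ − (1 − ρ)μ) / ρ
X = (36.30544 − 0.084 × 25.46) / 0.916 = (36.30544 − 2.13864) / 0.916 = 34.16680 / 0.916 = 37.300

37.3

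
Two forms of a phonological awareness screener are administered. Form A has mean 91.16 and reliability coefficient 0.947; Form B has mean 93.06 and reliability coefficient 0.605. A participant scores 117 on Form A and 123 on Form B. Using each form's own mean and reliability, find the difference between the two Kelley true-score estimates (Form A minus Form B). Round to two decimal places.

T̂_A = 0.947(117) + 0.053(91.16) = 115.6305
T̂_B = 0.605(123) + 0.395(93.06) = 111.1737
T̂_A − T̂_B = 4.4568

4.46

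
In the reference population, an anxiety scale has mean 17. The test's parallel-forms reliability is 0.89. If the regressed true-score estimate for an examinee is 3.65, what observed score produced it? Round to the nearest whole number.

2

T̂ = ρX + (1 − ρ)μ  ⇒  X = (T̂ − (1 − ρ)μ) / ρ
X = (3.65 − 0.11 × 17) / 0.89 = (3.65 − 1.87) / 0.89 = 1.78 / 0.89 = 2.00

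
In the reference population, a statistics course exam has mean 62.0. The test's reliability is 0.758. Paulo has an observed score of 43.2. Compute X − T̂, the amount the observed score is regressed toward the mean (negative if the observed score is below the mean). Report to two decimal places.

-4.55

Regress the observed score toward the mean by the unreliability: T̂ = 0.758·43.2 + 0.242·62.0 = 32.7456 + 15.0040 = 47.7496.
X − T̂ = 43.2 − 47.750 = -4.550 → -4.55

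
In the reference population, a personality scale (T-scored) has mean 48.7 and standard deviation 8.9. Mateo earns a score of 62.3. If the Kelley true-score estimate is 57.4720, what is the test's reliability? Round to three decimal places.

0.645

T̂ = ρX + (1 − ρ)μ  ⇒  T̂ − μ = ρ(X − μ)
ρ = (T̂ − μ)/(X − μ) = (57.4720 − 48.7) / (62.3 − 48.7) = 8.7720 / 13.6 = 0.64500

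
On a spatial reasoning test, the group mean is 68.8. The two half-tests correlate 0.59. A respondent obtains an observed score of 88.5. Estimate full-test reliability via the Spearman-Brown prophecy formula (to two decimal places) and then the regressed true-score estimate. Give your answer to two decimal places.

Spearman-Brown: ρ = 2r/(1 + r) = 2(0.59)/(1 + 0.59) = 1.180/1.59 = 0.7421 → 0.74
T̂ = 0.74(88.5) + 0.26(68.8) = 65.490 + 17.888 = 83.378 → 83.38

83.38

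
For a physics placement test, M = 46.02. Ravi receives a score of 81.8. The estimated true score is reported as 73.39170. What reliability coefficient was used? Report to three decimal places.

T̂ = ρX + (1 − ρ)μ  ⇒  T̂ − μ = ρ(X − μ)
ρ = (T̂ − μ)/(X − μ) = (73.39170 − 46.02) / (81.8 − 46.02) = 27.37170 / 35.78 = 0.76500

0.765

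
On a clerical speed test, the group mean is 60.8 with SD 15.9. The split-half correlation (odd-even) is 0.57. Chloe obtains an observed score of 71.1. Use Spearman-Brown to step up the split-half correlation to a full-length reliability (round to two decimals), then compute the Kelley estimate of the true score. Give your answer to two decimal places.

68.32

Spearman-Brown: ρ = 2r/(1 + r) = 2(0.57)/(1 + 0.57) = 1.140/1.57 = 0.7261 → 0.73
T̂ = 0.73(71.1) + 0.27(60.8) = 51.903 + 16.416 = 68.319 → 68.32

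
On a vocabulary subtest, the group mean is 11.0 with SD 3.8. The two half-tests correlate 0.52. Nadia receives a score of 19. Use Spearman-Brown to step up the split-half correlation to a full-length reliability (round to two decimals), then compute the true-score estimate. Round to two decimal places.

16.44

Spearman-Brown: ρ = 2r/(1 + r) = 2(0.52)/(1 + 0.52) = 1.040/1.52 = 0.6842 → 0.68
T̂ = ρX + (1 − ρ)μ
  = 0.68 × 19 + 0.32 × 11.0
  = 12.92 + 3.520
  = 16.440
  ≈ 16.44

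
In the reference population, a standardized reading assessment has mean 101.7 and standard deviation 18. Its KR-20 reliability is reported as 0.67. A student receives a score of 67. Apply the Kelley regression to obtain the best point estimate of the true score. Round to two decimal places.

T̂ = ρX + (1 − ρ)μ
  = 0.67 × 67 + 0.33 × 101.7
  = 44.89 + 33.561
  = 78.451
  ≈ 78.45

78.45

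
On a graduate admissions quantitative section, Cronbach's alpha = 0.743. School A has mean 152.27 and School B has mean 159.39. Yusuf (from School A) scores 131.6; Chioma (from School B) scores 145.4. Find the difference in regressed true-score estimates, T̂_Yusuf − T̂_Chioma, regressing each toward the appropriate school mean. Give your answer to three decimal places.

-12.083

T̂_Yusuf = 0.743(131.6) + 0.257(152.27) = 136.91219
T̂_Chioma = 0.743(145.4) + 0.257(159.39) = 148.99543
Difference = 136.91219 − 148.99543 = -12.08324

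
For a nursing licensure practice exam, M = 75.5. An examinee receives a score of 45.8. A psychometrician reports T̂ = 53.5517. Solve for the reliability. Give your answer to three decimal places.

0.739

T̂ = ρX + (1 − ρ)μ  ⇒  T̂ − μ = ρ(X − μ)
ρ = (T̂ − μ)/(X − μ) = (53.5517 − 75.5) / (45.8 − 75.5) = -21.9483 / -29.7 = 0.73900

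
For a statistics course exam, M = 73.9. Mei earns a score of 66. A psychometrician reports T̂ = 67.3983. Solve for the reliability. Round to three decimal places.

T̂ = ρX + (1 − ρ)μ  ⇒  T̂ − μ = ρ(X − μ)
ρ = (T̂ − μ)/(X − μ) = (67.3983 − 73.9) / (66 − 73.9) = -6.5017 / -7.9 = 0.82300

0.823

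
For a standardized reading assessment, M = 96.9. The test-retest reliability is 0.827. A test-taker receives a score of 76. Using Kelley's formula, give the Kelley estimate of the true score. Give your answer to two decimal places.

Weight the observed score by reliability and the mean by (1 − reliability): T̂ = 0.827·76 + 0.173·96.9 = 62.852 + 16.7637 = 79.616.

79.62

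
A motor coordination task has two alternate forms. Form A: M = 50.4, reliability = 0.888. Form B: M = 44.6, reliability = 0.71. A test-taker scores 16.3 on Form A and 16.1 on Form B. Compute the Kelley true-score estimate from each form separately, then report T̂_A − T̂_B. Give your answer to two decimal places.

T̂_A = 0.888(16.3) + 0.112(50.4) = 20.1192
T̂_B = 0.71(16.1) + 0.29(44.6) = 24.3650
T̂_A − T̂_B = -4.2458

-4.25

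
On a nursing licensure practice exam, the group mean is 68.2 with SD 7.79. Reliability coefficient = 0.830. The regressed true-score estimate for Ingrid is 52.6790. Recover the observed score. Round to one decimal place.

49.5

T̂ = ρX + (1 − ρ)μ  ⇒  X = (T̂ − (1 − ρ)μ) / ρ
X = (52.6790 − 0.170 × 68.2) / 0.830 = (52.6790 − 11.5940) / 0.830 = 41.0850 / 0.830 = 49.500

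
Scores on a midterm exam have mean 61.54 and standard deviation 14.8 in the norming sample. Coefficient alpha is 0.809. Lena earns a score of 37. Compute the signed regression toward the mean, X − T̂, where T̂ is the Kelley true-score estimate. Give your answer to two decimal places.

-4.69

T̂ = 0.809(37) + 0.191(61.54) = 29.933 + 11.75414 = 41.6871 → 41.687
X − T̂ = 37 − 41.687 = -4.687 → -4.69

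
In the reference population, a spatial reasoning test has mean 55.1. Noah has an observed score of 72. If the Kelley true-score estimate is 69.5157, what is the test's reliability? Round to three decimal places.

T̂ = ρX + (1 − ρ)μ  ⇒  T̂ − μ = ρ(X − μ)
ρ = (T̂ − μ)/(X − μ) = (69.5157 − 55.1) / (72 − 55.1) = 14.4157 / 16.9 = 0.85300

0.853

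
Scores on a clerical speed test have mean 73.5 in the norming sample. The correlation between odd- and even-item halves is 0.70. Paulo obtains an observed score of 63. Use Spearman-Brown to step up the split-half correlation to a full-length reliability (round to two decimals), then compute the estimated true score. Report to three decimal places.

64.890

Spearman-Brown: ρ = 2r/(1 + r) = 2(0.70)/(1 + 0.70) = 1.400/1.70 = 0.8235 → 0.82
Regress the observed score toward the mean by the unreliability: T̂ = 0.82·63 + 0.18·73.5 = 51.66 + 13.230 = 64.8900.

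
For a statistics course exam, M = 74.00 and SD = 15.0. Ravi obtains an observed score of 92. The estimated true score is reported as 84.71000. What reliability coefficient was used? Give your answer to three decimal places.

T̂ = ρX + (1 − ρ)μ  ⇒  T̂ − μ = ρ(X − μ)
ρ = (T̂ − μ)/(X − μ) = (84.71000 − 74.00) / (92 − 74.00) = 10.71000 / 18.00 = 0.59500

0.595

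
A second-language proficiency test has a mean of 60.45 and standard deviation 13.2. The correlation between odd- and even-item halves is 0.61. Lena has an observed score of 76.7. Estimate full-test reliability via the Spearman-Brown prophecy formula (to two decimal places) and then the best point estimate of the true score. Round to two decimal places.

72.80

Spearman-Brown: ρ = 2r/(1 + r) = 2(0.61)/(1 + 0.61) = 1.220/1.61 = 0.7578 → 0.76
T̂ = ρX + (1 − ρ)μ
  = 0.76 × 76.7 + 0.24 × 60.45
  = 58.292 + 14.5080
  = 72.800
  ≈ 72.80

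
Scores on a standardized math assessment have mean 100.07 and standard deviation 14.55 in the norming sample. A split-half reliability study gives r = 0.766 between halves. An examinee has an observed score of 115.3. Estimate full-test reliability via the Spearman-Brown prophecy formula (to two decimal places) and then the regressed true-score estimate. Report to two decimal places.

Spearman-Brown: ρ = 2r/(1 + r) = 2(0.766)/(1 + 0.766) = 1.5320/1.766 = 0.8675 → 0.87
T̂ = 0.87(115.3) + 0.13(100.07) = 100.311 + 13.0091 = 113.320 → 113.32

113.32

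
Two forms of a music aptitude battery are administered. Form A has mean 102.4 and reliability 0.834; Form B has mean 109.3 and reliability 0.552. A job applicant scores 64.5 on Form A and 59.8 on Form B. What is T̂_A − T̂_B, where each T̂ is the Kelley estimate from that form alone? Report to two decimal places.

-11.18

T̂_A = 0.834(64.5) + 0.166(102.4) = 70.7914
T̂_B = 0.552(59.8) + 0.448(109.3) = 81.9760
T̂_A − T̂_B = -11.1846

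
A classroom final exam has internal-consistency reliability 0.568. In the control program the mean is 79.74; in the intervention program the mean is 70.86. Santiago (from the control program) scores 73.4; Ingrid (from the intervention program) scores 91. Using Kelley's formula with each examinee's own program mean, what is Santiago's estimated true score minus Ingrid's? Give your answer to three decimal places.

-6.161

T̂_Santiago = 0.568(73.4) + 0.432(79.74) = 76.13888
T̂_Ingrid = 0.568(91) + 0.432(70.86) = 82.29952
Difference = 76.13888 − 82.29952 = -6.16064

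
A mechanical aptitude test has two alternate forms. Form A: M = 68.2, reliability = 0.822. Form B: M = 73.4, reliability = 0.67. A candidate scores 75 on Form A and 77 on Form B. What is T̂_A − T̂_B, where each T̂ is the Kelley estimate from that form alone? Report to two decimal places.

T̂_A = 0.822(75) + 0.178(68.2) = 73.7896
T̂_B = 0.67(77) + 0.33(73.4) = 75.8120
T̂_A − T̂_B = -2.0224

-2.02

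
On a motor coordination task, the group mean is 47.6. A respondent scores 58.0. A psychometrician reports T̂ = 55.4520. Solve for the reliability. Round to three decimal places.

0.755

T̂ = ρX + (1 − ρ)μ  ⇒  T̂ − μ = ρ(X − μ)
ρ = (T̂ − μ)/(X − μ) = (55.4520 − 47.6) / (58.0 − 47.6) = 7.8520 / 10.4 = 0.75500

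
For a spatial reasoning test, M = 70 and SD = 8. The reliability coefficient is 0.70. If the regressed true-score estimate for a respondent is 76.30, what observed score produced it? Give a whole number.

79

T̂ = ρX + (1 − ρ)μ  ⇒  X = (T̂ − (1 − ρ)μ) / ρ
X = (76.30 − 0.30 × 70) / 0.70 = (76.30 − 21.00) / 0.70 = 55.30 / 0.70 = 79.00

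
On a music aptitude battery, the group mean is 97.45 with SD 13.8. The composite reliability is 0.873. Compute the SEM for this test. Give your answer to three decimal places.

4.918

SEM = SD · √(1 − ρ) = 13.8 × √0.127 = 13.8 × 0.3564 = 4.9179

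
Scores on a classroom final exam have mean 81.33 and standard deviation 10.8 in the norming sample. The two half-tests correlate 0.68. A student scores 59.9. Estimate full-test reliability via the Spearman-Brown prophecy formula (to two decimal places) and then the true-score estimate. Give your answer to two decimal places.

63.97

Spearman-Brown: ρ = 2r/(1 + r) = 2(0.68)/(1 + 0.68) = 1.360/1.68 = 0.8095 → 0.81
T̂ = 0.81(59.9) + 0.19(81.33) = 48.519 + 15.4527 = 63.972 → 63.97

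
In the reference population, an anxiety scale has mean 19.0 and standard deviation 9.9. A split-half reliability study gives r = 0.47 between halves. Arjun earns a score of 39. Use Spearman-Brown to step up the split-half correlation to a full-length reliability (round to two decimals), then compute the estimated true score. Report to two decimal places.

31.80

Spearman-Brown: ρ = 2r/(1 + r) = 2(0.47)/(1 + 0.47) = 0.940/1.47 = 0.6395 → 0.64
Kelley's formula gives T̂ = 0.64·39 + 0.36·19.0 = 24.96 + 6.840 = 31.800.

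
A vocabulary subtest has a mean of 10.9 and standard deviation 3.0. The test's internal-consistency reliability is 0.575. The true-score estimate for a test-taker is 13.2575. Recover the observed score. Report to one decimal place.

T̂ = ρX + (1 − ρ)μ  ⇒  X = (T̂ − (1 − ρ)μ) / ρ
X = (13.2575 − 0.425 × 10.9) / 0.575 = (13.2575 − 4.6325) / 0.575 = 8.6250 / 0.575 = 15.000

15.0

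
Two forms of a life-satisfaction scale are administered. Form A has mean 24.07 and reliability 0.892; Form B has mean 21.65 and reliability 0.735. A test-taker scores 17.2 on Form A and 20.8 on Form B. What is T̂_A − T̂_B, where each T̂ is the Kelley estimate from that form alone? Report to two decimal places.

-3.08

T̂_A = 0.892(17.2) + 0.108(24.07) = 17.9420
T̂_B = 0.735(20.8) + 0.265(21.65) = 21.0252
T̂_A − T̂_B = -3.0833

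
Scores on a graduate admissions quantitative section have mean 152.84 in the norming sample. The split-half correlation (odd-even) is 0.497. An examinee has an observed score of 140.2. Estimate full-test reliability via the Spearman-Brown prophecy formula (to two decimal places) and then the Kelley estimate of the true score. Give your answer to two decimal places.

144.50

Spearman-Brown: ρ = 2r/(1 + r) = 2(0.497)/(1 + 0.497) = 0.9940/1.497 = 0.6640 → 0.66
T̂ = 0.66(140.2) + 0.34(152.84) = 92.532 + 51.9656 = 144.498 → 144.50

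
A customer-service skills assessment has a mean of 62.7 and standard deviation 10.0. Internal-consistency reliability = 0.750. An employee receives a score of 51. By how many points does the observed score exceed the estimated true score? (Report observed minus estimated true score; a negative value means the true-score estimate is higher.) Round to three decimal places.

-2.925

Kelley's formula gives T̂ = 0.750·51 + 0.250·62.7 = 38.250 + 15.6750 = 53.92500.
X − T̂ = 51 − 53.9250 = -2.9250 → -2.925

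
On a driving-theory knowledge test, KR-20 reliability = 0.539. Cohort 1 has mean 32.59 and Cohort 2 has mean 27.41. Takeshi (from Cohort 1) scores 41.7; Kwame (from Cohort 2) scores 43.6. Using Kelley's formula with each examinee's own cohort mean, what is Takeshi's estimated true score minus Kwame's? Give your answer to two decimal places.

T̂_Takeshi = 0.539(41.7) + 0.461(32.59) = 37.5003
T̂_Kwame = 0.539(43.6) + 0.461(27.41) = 36.1364
Difference = 37.5003 − 36.1364 = 1.3639

1.36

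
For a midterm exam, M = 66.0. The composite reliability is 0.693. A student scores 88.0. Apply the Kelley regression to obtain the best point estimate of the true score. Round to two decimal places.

81.25

T̂ = 0.693(88.0) + 0.307(66.0) = 60.9840 + 20.2620 = 81.246 → 81.25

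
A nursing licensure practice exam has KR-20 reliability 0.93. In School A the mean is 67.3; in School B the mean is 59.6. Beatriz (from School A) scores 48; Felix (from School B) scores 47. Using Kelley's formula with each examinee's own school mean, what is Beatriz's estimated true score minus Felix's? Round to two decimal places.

1.47

T̂_Beatriz = 0.93(48) + 0.07(67.3) = 49.3510
T̂_Felix = 0.93(47) + 0.07(59.6) = 47.8820
Difference = 49.3510 − 47.8820 = 1.4690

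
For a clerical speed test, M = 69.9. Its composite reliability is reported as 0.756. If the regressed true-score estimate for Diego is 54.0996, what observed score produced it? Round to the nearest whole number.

49

T̂ = ρX + (1 − ρ)μ  ⇒  X = (T̂ − (1 − ρ)μ) / ρ
X = (54.0996 − 0.244 × 69.9) / 0.756 = (54.0996 − 17.0556) / 0.756 = 37.0440 / 0.756 = 49.00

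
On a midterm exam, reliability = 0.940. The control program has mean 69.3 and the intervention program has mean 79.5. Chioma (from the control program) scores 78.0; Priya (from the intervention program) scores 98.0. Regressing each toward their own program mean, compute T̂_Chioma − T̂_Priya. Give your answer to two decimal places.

T̂_Chioma = 0.940(78.0) + 0.060(69.3) = 77.4780
T̂_Priya = 0.940(98.0) + 0.060(79.5) = 96.8900
Difference = 77.4780 − 96.8900 = -19.4120

-19.41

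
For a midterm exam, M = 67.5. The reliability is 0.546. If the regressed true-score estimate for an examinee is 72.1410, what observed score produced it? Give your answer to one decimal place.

T̂ = ρX + (1 − ρ)μ  ⇒  X = (T̂ − (1 − ρ)μ) / ρ
X = (72.1410 − 0.454 × 67.5) / 0.546 = (72.1410 − 30.6450) / 0.546 = 41.4960 / 0.546 = 76.000

76.0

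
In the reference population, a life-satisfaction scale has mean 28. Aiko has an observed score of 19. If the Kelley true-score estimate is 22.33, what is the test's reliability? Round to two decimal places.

0.63

T̂ = ρX + (1 − ρ)μ  ⇒  T̂ − μ = ρ(X − μ)
ρ = (T̂ − μ)/(X − μ) = (22.33 − 28) / (19 − 28) = -5.67 / -9.0 = 0.6300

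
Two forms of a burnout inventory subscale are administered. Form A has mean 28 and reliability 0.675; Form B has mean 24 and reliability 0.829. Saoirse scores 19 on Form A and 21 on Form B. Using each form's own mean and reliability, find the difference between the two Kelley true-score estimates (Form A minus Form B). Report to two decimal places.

T̂_A = 0.675(19) + 0.325(28) = 21.9250
T̂_B = 0.829(21) + 0.171(24) = 21.5130
T̂_A − T̂_B = 0.4120

0.41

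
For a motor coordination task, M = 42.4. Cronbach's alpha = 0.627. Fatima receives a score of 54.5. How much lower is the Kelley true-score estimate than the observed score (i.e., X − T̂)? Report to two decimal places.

Regress the observed score toward the mean by the unreliability: T̂ = 0.627·54.5 + 0.373·42.4 = 34.1715 + 15.8152 = 49.9867.
X − T̂ = 54.5 − 49.987 = 4.513 → 4.51

4.51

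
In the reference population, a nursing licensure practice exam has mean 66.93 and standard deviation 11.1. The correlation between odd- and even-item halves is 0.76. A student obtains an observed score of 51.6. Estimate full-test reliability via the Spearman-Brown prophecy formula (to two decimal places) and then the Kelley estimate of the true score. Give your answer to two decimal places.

53.75

Spearman-Brown: ρ = 2r/(1 + r) = 2(0.76)/(1 + 0.76) = 1.520/1.76 = 0.8636 → 0.86
T̂ = ρX + (1 − ρ)μ
  = 0.86 × 51.6 + 0.14 × 66.93
  = 44.376 + 9.3702
  = 53.746
  ≈ 53.75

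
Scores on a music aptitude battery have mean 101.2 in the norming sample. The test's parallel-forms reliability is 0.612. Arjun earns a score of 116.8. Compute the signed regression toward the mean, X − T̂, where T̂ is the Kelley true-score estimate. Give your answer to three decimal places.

T̂ = ρX + (1 − ρ)μ
  = 0.612 × 116.8 + 0.388 × 101.2
  = 71.4816 + 39.2656
  = 110.74720
  ≈ 110.7472
X − T̂ = 116.8 − 110.7472 = 6.0528 → 6.053

6.053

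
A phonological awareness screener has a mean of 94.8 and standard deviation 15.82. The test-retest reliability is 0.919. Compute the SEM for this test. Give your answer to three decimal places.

4.502

SEM = SD · √(1 − ρ) = 15.82 × √0.081 = 15.82 × 0.2846 = 4.5025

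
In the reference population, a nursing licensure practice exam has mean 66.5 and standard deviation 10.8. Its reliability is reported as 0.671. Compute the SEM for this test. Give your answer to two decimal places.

6.19

SEM = SD · √(1 − ρ) = 10.8 × √0.329 = 10.8 × 0.5736 = 6.195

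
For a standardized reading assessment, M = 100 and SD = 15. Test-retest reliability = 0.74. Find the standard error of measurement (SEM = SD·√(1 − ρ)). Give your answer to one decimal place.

7.6

SEM = SD · √(1 − ρ) = 15 × √0.26 = 15 × 0.5099 = 7.649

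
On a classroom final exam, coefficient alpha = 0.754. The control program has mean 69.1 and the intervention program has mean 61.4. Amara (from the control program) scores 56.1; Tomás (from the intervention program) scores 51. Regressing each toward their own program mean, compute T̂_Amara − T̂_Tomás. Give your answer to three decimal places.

5.740

T̂_Amara = 0.754(56.1) + 0.246(69.1) = 59.29800
T̂_Tomás = 0.754(51) + 0.246(61.4) = 53.55840
Difference = 59.29800 − 53.55840 = 5.73960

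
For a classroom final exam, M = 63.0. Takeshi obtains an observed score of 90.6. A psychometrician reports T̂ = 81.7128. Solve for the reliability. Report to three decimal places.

0.678

T̂ = ρX + (1 − ρ)μ  ⇒  T̂ − μ = ρ(X − μ)
ρ = (T̂ − μ)/(X − μ) = (81.7128 − 63.0) / (90.6 − 63.0) = 18.7128 / 27.6 = 0.67800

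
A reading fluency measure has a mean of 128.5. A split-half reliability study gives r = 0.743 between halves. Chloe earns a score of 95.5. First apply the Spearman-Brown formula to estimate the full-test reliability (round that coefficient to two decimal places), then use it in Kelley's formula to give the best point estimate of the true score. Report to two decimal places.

Spearman-Brown: ρ = 2r/(1 + r) = 2(0.743)/(1 + 0.743) = 1.4860/1.743 = 0.8526 → 0.85
T̂ = ρX + (1 − ρ)μ
  = 0.85 × 95.5 + 0.15 × 128.5
  = 81.175 + 19.275
  = 100.450
  ≈ 100.45

100.45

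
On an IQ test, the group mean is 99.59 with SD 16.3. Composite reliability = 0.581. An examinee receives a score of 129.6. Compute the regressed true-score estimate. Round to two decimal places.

T̂ = ρX + (1 − ρ)μ
  = 0.581 × 129.6 + 0.419 × 99.59
  = 75.2976 + 41.72821
  = 117.026
  ≈ 117.03

117.03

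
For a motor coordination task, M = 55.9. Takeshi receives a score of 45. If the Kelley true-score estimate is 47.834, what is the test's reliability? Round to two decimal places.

0.74

T̂ = ρX + (1 − ρ)μ  ⇒  T̂ − μ = ρ(X − μ)
ρ = (T̂ − μ)/(X − μ) = (47.834 − 55.9) / (45 − 55.9) = -8.066 / -10.9 = 0.7400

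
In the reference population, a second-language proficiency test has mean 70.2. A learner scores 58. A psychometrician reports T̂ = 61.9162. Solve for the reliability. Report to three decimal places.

T̂ = ρX + (1 − ρ)μ  ⇒  T̂ − μ = ρ(X − μ)
ρ = (T̂ − μ)/(X − μ) = (61.9162 − 70.2) / (58 − 70.2) = -8.2838 / -12.2 = 0.67900

0.679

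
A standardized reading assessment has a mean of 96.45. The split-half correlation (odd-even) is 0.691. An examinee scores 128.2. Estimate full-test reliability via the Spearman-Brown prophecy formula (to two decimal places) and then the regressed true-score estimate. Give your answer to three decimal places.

Spearman-Brown: ρ = 2r/(1 + r) = 2(0.691)/(1 + 0.691) = 1.3820/1.691 = 0.8173 → 0.82
Weight the observed score by reliability and the mean by (1 − reliability): T̂ = 0.82·128.2 + 0.18·96.45 = 105.124 + 17.3610 = 122.4850.

122.485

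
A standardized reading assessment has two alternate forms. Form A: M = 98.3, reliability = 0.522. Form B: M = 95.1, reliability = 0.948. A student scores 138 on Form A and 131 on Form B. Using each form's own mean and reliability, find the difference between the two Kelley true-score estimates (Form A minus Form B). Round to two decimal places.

T̂_A = 0.522(138) + 0.478(98.3) = 119.0234
T̂_B = 0.948(131) + 0.052(95.1) = 129.1332
T̂_A − T̂_B = -10.1098

-10.11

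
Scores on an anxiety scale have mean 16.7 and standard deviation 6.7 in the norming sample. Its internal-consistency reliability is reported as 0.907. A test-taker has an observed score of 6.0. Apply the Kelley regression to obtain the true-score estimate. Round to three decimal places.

T̂ = 0.907(6.0) + 0.093(16.7) = 5.4420 + 1.5531 = 6.9951 → 6.995

6.995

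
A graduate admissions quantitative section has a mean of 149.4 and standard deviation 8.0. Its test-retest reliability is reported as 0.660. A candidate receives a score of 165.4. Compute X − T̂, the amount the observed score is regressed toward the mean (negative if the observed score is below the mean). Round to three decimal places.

Weight the observed score by reliability and the mean by (1 − reliability): T̂ = 0.660·165.4 + 0.340·149.4 = 109.1640 + 50.7960 = 159.96000.
X − T̂ = 165.4 − 159.9600 = 5.4400 → 5.440

5.440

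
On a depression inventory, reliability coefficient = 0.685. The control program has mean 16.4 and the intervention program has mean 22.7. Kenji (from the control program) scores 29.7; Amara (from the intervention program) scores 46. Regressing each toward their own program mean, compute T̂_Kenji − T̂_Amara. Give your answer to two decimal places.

-13.15

T̂_Kenji = 0.685(29.7) + 0.315(16.4) = 25.5105
T̂_Amara = 0.685(46) + 0.315(22.7) = 38.6605
Difference = 25.5105 − 38.6605 = -13.1500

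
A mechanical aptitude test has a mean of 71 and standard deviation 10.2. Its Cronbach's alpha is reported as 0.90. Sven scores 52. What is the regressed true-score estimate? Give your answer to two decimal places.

Regress the observed score toward the mean by the unreliability: T̂ = 0.90·52 + 0.10·71 = 46.80 + 7.10 = 53.900.

53.90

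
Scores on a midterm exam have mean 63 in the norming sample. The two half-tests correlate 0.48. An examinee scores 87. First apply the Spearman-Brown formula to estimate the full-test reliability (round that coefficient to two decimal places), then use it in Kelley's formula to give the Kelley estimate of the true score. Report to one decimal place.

78.6

Spearman-Brown: ρ = 2r/(1 + r) = 2(0.48)/(1 + 0.48) = 0.960/1.48 = 0.6486 → 0.65
T̂ = 0.65(87) + 0.35(63) = 56.55 + 22.05 = 78.60 → 78.6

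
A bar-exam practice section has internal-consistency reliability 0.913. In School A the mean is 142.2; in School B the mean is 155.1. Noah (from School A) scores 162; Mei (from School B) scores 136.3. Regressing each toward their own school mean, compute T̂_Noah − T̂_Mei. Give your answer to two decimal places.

22.34

T̂_Noah = 0.913(162) + 0.087(142.2) = 160.2774
T̂_Mei = 0.913(136.3) + 0.087(155.1) = 137.9356
Difference = 160.2774 − 137.9356 = 22.3418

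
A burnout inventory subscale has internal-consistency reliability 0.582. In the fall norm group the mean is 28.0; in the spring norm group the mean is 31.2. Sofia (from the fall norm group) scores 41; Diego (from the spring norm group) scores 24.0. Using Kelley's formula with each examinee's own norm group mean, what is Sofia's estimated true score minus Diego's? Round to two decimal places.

T̂_Sofia = 0.582(41) + 0.418(28.0) = 35.5660
T̂_Diego = 0.582(24.0) + 0.418(31.2) = 27.0096
Difference = 35.5660 − 27.0096 = 8.5564

8.56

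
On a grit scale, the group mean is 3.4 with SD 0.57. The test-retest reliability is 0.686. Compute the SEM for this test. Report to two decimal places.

SEM = SD · √(1 − ρ) = 0.57 × √0.314 = 0.57 × 0.5604 = 0.319

0.32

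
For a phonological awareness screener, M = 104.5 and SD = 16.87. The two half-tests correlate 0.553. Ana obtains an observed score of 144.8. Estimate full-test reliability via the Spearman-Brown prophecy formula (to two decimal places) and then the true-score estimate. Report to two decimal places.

Spearman-Brown: ρ = 2r/(1 + r) = 2(0.553)/(1 + 0.553) = 1.1060/1.553 = 0.7122 → 0.71
T̂ = ρX + (1 − ρ)μ
  = 0.71 × 144.8 + 0.29 × 104.5
  = 102.808 + 30.305
  = 133.113
  ≈ 133.11

133.11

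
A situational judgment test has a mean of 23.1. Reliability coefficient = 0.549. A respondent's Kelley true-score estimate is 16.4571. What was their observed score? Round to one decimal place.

T̂ = ρX + (1 − ρ)μ  ⇒  X = (T̂ − (1 − ρ)μ) / ρ
X = (16.4571 − 0.451 × 23.1) / 0.549 = (16.4571 − 10.4181) / 0.549 = 6.0390 / 0.549 = 11.000

11.0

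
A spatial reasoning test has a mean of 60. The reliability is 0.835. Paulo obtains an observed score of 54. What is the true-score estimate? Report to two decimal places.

T̂ = 0.835(54) + 0.165(60) = 45.090 + 9.900 = 54.990 → 54.99

54.99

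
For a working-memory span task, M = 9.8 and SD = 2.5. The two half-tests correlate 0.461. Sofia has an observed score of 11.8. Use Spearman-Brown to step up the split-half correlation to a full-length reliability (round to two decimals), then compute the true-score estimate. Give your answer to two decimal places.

11.06

Spearman-Brown: ρ = 2r/(1 + r) = 2(0.461)/(1 + 0.461) = 0.9220/1.461 = 0.6311 → 0.63
Kelley's formula gives T̂ = 0.63·11.8 + 0.37·9.8 = 7.434 + 3.626 = 11.060.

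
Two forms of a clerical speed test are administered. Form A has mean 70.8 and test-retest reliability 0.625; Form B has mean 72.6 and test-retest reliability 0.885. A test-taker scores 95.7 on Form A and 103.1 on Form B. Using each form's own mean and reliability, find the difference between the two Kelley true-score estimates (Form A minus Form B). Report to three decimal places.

T̂_A = 0.625(95.7) + 0.375(70.8) = 86.36250
T̂_B = 0.885(103.1) + 0.115(72.6) = 99.59250
T̂_A − T̂_B = -13.23000

-13.230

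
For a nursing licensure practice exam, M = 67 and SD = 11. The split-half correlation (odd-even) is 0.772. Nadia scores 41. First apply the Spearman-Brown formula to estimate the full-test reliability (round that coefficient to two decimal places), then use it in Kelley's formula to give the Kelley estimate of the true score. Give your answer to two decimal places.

44.38

Spearman-Brown: ρ = 2r/(1 + r) = 2(0.772)/(1 + 0.772) = 1.5440/1.772 = 0.8713 → 0.87
Weight the observed score by reliability and the mean by (1 − reliability): T̂ = 0.87·41 + 0.13·67 = 35.67 + 8.71 = 44.380.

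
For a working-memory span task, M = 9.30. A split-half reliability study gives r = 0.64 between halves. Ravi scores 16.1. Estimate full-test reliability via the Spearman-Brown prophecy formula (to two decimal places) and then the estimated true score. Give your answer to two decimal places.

Spearman-Brown: ρ = 2r/(1 + r) = 2(0.64)/(1 + 0.64) = 1.280/1.64 = 0.7805 → 0.78
Regress the observed score toward the mean by the unreliability: T̂ = 0.78·16.1 + 0.22·9.30 = 12.558 + 2.0460 = 14.604.

14.60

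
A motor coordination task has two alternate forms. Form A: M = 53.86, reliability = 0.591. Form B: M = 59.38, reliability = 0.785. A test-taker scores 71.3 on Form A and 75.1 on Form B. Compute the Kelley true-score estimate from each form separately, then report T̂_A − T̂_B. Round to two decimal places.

T̂_A = 0.591(71.3) + 0.409(53.86) = 64.1670
T̂_B = 0.785(75.1) + 0.215(59.38) = 71.7202
T̂_A − T̂_B = -7.5532

-7.55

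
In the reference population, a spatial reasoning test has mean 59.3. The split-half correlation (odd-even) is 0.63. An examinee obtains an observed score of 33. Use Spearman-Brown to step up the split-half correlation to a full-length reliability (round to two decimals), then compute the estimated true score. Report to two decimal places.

Spearman-Brown: ρ = 2r/(1 + r) = 2(0.63)/(1 + 0.63) = 1.260/1.63 = 0.7730 → 0.77
T̂ = 0.77(33) + 0.23(59.3) = 25.41 + 13.639 = 39.049 → 39.05

39.05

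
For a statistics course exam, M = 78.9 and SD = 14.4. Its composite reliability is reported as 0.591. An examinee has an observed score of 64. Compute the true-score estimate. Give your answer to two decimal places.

T̂ = 0.591(64) + 0.409(78.9) = 37.824 + 32.2701 = 70.094 → 70.09

70.09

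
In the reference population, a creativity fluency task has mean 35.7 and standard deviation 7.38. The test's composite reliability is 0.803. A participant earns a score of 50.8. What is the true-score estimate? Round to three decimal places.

Regress the observed score toward the mean by the unreliability: T̂ = 0.803·50.8 + 0.197·35.7 = 40.7924 + 7.0329 = 47.8253.

47.825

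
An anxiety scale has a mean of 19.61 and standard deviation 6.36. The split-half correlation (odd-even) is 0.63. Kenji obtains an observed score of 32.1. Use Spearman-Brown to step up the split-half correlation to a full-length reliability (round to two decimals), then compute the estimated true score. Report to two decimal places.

29.23

Spearman-Brown: ρ = 2r/(1 + r) = 2(0.63)/(1 + 0.63) = 1.260/1.63 = 0.7730 → 0.77
Kelley's formula gives T̂ = 0.77·32.1 + 0.23·19.61 = 24.717 + 4.5103 = 29.227.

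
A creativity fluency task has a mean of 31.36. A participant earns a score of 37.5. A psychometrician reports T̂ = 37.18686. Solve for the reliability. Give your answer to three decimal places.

T̂ = ρX + (1 − ρ)μ  ⇒  T̂ − μ = ρ(X − μ)
ρ = (T̂ − μ)/(X − μ) = (37.18686 − 31.36) / (37.5 − 31.36) = 5.82686 / 6.14 = 0.94900

0.949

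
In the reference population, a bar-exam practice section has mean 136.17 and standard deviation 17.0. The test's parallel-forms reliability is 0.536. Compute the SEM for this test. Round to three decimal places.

11.580

SEM = SD · √(1 − ρ) = 17.0 × √0.464 = 17.0 × 0.6812 = 11.5800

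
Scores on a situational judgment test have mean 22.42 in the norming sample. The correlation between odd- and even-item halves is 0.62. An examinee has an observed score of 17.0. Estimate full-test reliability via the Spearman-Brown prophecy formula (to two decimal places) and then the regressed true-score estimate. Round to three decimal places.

Spearman-Brown: ρ = 2r/(1 + r) = 2(0.62)/(1 + 0.62) = 1.240/1.62 = 0.7654 → 0.77
T̂ = ρX + (1 − ρ)μ
  = 0.77 × 17.0 + 0.23 × 22.42
  = 13.090 + 5.1566
  = 18.2466
  ≈ 18.247

18.247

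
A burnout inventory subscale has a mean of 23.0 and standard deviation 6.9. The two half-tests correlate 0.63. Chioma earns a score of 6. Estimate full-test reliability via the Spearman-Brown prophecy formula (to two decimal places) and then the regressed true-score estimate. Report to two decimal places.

9.91

Spearman-Brown: ρ = 2r/(1 + r) = 2(0.63)/(1 + 0.63) = 1.260/1.63 = 0.7730 → 0.77
T̂ = 0.77(6) + 0.23(23.0) = 4.62 + 5.290 = 9.910 → 9.91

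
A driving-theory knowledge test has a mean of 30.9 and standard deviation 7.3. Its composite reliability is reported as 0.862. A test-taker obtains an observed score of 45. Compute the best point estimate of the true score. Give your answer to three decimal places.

T̂ = ρX + (1 − ρ)μ
  = 0.862 × 45 + 0.138 × 30.9
  = 38.790 + 4.2642
  = 43.0542
  ≈ 43.054

43.054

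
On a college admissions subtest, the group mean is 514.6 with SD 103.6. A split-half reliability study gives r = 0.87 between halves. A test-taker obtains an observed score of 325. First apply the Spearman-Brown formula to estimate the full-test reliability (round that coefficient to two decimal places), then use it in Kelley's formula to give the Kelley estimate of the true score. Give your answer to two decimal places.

Spearman-Brown: ρ = 2r/(1 + r) = 2(0.87)/(1 + 0.87) = 1.740/1.87 = 0.9305 → 0.93
Regress the observed score toward the mean by the unreliability: T̂ = 0.93·325 + 0.07·514.6 = 302.25 + 36.022 = 338.272.

338.27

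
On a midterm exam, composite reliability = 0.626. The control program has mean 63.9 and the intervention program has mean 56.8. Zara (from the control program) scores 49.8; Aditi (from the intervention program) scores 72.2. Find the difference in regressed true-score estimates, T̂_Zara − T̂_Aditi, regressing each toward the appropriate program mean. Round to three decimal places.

T̂_Zara = 0.626(49.8) + 0.374(63.9) = 55.07340
T̂_Aditi = 0.626(72.2) + 0.374(56.8) = 66.44040
Difference = 55.07340 − 66.44040 = -11.36700

-11.367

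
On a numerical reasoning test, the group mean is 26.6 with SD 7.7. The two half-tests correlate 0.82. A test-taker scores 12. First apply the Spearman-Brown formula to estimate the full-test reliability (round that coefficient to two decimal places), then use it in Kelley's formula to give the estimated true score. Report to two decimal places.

13.46

Spearman-Brown: ρ = 2r/(1 + r) = 2(0.82)/(1 + 0.82) = 1.640/1.82 = 0.9011 → 0.90
T̂ = ρX + (1 − ρ)μ
  = 0.90 × 12 + 0.10 × 26.6
  = 10.80 + 2.660
  = 13.460
  ≈ 13.46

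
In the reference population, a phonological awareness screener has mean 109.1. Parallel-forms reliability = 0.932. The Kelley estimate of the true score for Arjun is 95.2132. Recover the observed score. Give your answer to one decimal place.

94.2

T̂ = ρX + (1 − ρ)μ  ⇒  X = (T̂ − (1 − ρ)μ) / ρ
X = (95.2132 − 0.068 × 109.1) / 0.932 = (95.2132 − 7.4188) / 0.932 = 87.7944 / 0.932 = 94.200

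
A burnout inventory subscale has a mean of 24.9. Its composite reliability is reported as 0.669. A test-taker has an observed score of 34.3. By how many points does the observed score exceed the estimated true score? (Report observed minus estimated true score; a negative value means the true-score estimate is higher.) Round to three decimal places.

3.111

Regress the observed score toward the mean by the unreliability: T̂ = 0.669·34.3 + 0.331·24.9 = 22.9467 + 8.2419 = 31.18860.
X − T̂ = 34.3 − 31.1886 = 3.1114 → 3.111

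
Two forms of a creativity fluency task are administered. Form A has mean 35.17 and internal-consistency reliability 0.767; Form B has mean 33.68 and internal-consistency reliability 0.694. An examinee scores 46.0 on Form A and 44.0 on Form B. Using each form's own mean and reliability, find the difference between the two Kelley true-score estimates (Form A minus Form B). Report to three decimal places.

T̂_A = 0.767(46.0) + 0.233(35.17) = 43.47661
T̂_B = 0.694(44.0) + 0.306(33.68) = 40.84208
T̂_A − T̂_B = 2.63453

2.635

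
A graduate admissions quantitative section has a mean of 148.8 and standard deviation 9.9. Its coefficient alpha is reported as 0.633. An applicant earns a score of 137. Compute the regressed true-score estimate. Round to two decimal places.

Regress the observed score toward the mean by the unreliability: T̂ = 0.633·137 + 0.367·148.8 = 86.721 + 54.6096 = 141.331.

141.33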